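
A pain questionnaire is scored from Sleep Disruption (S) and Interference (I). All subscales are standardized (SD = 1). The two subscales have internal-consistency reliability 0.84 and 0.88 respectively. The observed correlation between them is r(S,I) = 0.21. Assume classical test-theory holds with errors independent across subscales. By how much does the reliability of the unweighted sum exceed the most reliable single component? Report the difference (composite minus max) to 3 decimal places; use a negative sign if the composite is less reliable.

Var(sum) = 2 + 0.42 = 2.42; true-score variance = 1.72 + 0.42 = 2.14; composite reliability = 0.8843.
Max component reliability = 0.8800.
Difference = 0.8843 − 0.8800 = 0.004.

0.004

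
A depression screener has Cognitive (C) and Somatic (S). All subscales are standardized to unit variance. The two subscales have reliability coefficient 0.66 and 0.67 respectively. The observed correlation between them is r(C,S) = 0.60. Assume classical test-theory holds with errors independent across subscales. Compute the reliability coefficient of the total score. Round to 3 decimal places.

Var(C+S) = 2 + 2·[0.60] = 2 + 1.2 = 3.2.
Because errors are independent across components, Cov(Tᵢ,Tⱼ) = Cov(Xᵢ,Xⱼ); the off-diagonal part of the true-score variance is the same as above.
True-score variance = [0.66 + 0.67] + 1.2 = 1.33 + 1.2 = 2.53.
Reliability = 2.53 / 3.2 = 0.791.

0.791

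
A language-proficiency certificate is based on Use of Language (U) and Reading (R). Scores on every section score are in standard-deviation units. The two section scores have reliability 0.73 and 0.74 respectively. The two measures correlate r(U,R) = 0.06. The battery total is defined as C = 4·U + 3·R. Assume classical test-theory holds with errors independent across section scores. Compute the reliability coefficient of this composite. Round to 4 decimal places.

Var(C) = 4² + 3² + 2·[12·0.06] = 25 + 1.44 = 26.44.
Under uncorrelated errors the observed covariances equal the true-score covariances, so only the own-variance terms attenuate.
True-score variance = [4²·0.73 + 3²·0.74] + 1.44 = 18.34 + 1.44 = 19.78.
Reliability = 19.78 / 26.44 = 0.7481.

0.7481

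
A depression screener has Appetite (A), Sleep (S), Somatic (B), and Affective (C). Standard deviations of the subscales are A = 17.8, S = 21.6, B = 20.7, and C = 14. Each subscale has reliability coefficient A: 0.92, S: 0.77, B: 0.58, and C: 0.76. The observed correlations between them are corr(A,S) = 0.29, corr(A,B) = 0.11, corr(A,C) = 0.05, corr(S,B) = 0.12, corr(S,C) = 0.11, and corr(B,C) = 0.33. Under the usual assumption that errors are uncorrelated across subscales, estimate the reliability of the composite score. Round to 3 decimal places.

0.829

Var(A+S+B+C) = 17.8² + 21.6² + 20.7² + 14² + 2·[17.8·21.6·0.29 + 17.8·20.7·0.11 + 17.8·14·0.05 + 21.6·20.7·0.12 + 21.6·14·0.11 + 20.7·14·0.33] = 1407.89 + 694.084 = 2101.97.
With uncorrelated errors the cross-covariances are all true-score covariance, so they carry over unchanged; only the diagonal terms shrink to ρᵢσᵢ².
True-score variance = [17.8²·0.92 + 21.6²·0.77 + 20.7²·0.58 + 14²·0.76] + 694.084 = 1048.23 + 694.084 = 1742.31.
Reliability = 1742.31 / 2101.97 = 0.829.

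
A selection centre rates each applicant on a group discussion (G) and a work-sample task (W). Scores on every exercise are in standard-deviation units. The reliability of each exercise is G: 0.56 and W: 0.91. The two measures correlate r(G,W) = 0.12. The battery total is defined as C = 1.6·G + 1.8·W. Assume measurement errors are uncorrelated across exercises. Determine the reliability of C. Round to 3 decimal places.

0.782

Var(C) = 1.6² + 1.8² + 2·[2.88·0.12] = 5.8 + 0.6912 = 6.4912.
Because errors are independent across components, Cov(Tᵢ,Tⱼ) = Cov(Xᵢ,Xⱼ); the off-diagonal part of the true-score variance is the same as above.
True-score variance = [1.6²·0.56 + 1.8²·0.91] + 0.6912 = 4.382 + 0.6912 = 5.0732.
Reliability = 5.0732 / 6.4912 = 0.782.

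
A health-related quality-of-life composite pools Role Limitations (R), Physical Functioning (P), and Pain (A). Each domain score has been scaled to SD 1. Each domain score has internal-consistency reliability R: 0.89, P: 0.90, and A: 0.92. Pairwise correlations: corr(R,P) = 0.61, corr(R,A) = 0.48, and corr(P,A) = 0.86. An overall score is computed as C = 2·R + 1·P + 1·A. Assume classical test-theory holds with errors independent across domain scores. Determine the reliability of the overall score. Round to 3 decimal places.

Var(C) = 2² + 1 + 1 + 2·[2·0.61 + 2·0.48 + 0.86] = 6 + 6.08 = 12.08.
Under uncorrelated errors the observed covariances equal the true-score covariances, so only the own-variance terms attenuate.
True-score variance = [2²·0.89 + 0.90 + 0.92] + 6.08 = 5.38 + 6.08 = 11.46.
Reliability = 11.46 / 12.08 = 0.949.

0.949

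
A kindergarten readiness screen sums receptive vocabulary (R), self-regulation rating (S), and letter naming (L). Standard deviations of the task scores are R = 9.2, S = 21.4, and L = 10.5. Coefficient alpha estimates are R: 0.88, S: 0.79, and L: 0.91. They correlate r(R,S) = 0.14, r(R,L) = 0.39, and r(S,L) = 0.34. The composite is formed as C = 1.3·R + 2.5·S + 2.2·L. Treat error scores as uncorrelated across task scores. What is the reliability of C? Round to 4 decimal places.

Var(C) = 1.3²·9.2² + 2.5²·21.4² + 2.2²·10.5² + 2·[3.25·9.2·21.4·0.14 + 2.86·9.2·10.5·0.39 + 5.5·21.4·10.5·0.34] = 3538.9 + 1235.03 = 4773.94.
Because errors are independent across components, Cov(Tᵢ,Tⱼ) = Cov(Xᵢ,Xⱼ); the off-diagonal part of the true-score variance is the same as above.
True-score variance = [1.3²·9.2²·0.88 + 2.5²·21.4²·0.79 + 2.2²·10.5²·0.91] + 1235.03 = 2872.64 + 1235.03 = 4107.67.
Reliability = 4107.67 / 4773.94 = 0.8604.

0.8604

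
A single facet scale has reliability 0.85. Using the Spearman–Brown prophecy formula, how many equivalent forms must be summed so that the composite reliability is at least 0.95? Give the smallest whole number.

k ≥ ρ*(1−ρ₁)/(ρ₁(1−ρ*)) = 0.95·0.15 / (0.85·0.05) = 3.353.
Smallest integer k = 4.

4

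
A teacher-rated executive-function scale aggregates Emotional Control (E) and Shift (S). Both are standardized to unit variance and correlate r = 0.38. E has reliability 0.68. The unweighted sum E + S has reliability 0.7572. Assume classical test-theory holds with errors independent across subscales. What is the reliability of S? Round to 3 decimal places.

Var(E+S) = 2 + 2·0.38 = 2.760.
True-score variance = ρ_E + ρ_S + 2·0.38, so 0.7572 = (0.68 + ρ_S + 0.76) / 2.760.
ρ_S = 0.7572·2.760 − 0.68 − 0.76 = 0.650.

0.650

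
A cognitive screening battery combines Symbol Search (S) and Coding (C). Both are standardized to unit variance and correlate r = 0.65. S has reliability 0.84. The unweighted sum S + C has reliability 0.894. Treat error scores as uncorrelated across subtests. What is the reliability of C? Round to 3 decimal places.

Var(S+C) = 2 + 2·0.65 = 3.300.
True-score variance = ρ_S + ρ_C + 2·0.65, so 0.894 = (0.84 + ρ_C + 1.30) / 3.300.
ρ_C = 0.894·3.300 − 0.84 − 1.30 = 0.810.

0.810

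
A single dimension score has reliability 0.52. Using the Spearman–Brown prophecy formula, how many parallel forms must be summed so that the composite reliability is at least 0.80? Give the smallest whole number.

4

k ≥ ρ*(1−ρ₁)/(ρ₁(1−ρ*)) = 0.80·0.48 / (0.52·0.20) = 3.692.
Smallest integer k = 4.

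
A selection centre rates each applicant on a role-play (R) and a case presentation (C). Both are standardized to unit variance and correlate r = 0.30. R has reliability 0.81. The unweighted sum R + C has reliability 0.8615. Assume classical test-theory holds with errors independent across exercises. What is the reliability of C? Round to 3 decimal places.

0.830

Var(R+C) = 2 + 2·0.30 = 2.600.
True-score variance = ρ_R + ρ_C + 2·0.30, so 0.8615 = (0.81 + ρ_C + 0.60) / 2.600.
ρ_C = 0.8615·2.600 − 0.81 − 0.60 = 0.830.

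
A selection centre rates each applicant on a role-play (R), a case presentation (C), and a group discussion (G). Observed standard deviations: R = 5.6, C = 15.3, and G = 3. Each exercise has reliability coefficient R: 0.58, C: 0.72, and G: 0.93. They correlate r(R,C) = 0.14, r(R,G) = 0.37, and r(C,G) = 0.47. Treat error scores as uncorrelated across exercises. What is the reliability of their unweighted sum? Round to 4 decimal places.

Var(R+C+G) = 5.6² + 15.3² + 3² + 2·[5.6·15.3·0.14 + 5.6·3·0.37 + 15.3·3·0.47] = 274.45 + 79.5684 = 354.018.
With uncorrelated errors the cross-covariances are all true-score covariance, so they carry over unchanged; only the diagonal terms shrink to ρᵢσᵢ².
True-score variance = [5.6²·0.58 + 15.3²·0.72 + 3²·0.93] + 79.5684 = 195.104 + 79.5684 = 274.672.
Reliability = 274.672 / 354.018 = 0.7759.

0.7759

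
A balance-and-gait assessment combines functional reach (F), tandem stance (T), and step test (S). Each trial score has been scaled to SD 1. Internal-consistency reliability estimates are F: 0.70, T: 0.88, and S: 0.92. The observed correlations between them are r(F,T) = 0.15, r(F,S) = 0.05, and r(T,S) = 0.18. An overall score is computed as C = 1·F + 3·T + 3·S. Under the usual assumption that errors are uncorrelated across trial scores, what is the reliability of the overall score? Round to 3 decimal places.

0.910

Var(C) = 1 + 3² + 3² + 2·[3·0.15 + 3·0.05 + 9·0.18] = 19 + 4.44 = 23.44.
With uncorrelated errors the cross-covariances are all true-score covariance, so they carry over unchanged; only the diagonal terms shrink to ρᵢσᵢ².
True-score variance = [0.70 + 3²·0.88 + 3²·0.92] + 4.44 = 16.9 + 4.44 = 21.34.
Reliability = 21.34 / 23.44 = 0.910.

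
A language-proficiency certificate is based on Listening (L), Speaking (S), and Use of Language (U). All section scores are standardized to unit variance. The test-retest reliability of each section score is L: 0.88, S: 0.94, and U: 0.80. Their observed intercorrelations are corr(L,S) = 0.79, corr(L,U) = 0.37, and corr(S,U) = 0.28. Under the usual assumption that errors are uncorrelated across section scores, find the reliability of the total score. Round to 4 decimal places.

Var(L+S+U) = 3 + 2·[0.79 + 0.37 + 0.28] = 3 + 2.88 = 5.88.
With uncorrelated errors the cross-covariances are all true-score covariance, so they carry over unchanged; only the diagonal terms shrink to ρᵢσᵢ².
True-score variance = [0.88 + 0.94 + 0.80] + 2.88 = 2.62 + 2.88 = 5.5.
Reliability = 5.5 / 5.88 = 0.9354.

0.9354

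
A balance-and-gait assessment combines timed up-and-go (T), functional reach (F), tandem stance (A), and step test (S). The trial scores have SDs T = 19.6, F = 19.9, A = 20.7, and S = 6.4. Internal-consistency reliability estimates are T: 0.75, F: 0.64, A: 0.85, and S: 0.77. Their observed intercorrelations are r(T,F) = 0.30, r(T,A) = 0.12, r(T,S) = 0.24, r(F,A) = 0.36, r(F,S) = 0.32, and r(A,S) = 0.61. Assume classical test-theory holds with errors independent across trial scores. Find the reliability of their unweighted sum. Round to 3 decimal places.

0.857

Var(T+F+A+S) = 19.6² + 19.9² + 20.7² + 6.4² + 2·[19.6·19.9·0.30 + 19.6·20.7·0.12 + 19.6·6.4·0.24 + 19.9·20.7·0.36 + 19.9·6.4·0.32 + 20.7·6.4·0.61] = 1249.62 + 931.334 = 2180.95.
With uncorrelated errors the cross-covariances are all true-score covariance, so they carry over unchanged; only the diagonal terms shrink to ρᵢσᵢ².
True-score variance = [19.6²·0.75 + 19.9²·0.64 + 20.7²·0.85 + 6.4²·0.77] + 931.334 = 937.322 + 931.334 = 1868.66.
Reliability = 1868.66 / 2180.95 = 0.857.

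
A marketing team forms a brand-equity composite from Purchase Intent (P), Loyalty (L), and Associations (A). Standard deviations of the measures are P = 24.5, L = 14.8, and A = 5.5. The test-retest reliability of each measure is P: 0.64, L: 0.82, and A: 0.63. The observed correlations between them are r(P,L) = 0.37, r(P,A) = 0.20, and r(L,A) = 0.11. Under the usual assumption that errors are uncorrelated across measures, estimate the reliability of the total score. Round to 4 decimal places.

Var(P+L+A) = 24.5² + 14.8² + 5.5² + 2·[24.5·14.8·0.37 + 24.5·5.5·0.20 + 14.8·5.5·0.11] = 849.54 + 340.132 = 1189.67.
With uncorrelated errors the cross-covariances are all true-score covariance, so they carry over unchanged; only the diagonal terms shrink to ρᵢσᵢ².
True-score variance = [24.5²·0.64 + 14.8²·0.82 + 5.5²·0.63] + 340.132 = 582.83 + 340.132 = 922.962.
Reliability = 922.962 / 1189.67 = 0.7758.

0.7758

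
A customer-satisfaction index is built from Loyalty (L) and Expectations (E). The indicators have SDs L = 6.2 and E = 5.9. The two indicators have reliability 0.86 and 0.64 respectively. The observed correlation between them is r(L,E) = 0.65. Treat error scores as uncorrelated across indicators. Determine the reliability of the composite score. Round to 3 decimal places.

0.852

Var(L+E) = 6.2² + 5.9² + 2·[6.2·5.9·0.65] = 73.25 + 47.554 = 120.804.
With uncorrelated errors the cross-covariances are all true-score covariance, so they carry over unchanged; only the diagonal terms shrink to ρᵢσᵢ².
True-score variance = [6.2²·0.86 + 5.9²·0.64] + 47.554 = 55.3368 + 47.554 = 102.891.
Reliability = 102.891 / 120.804 = 0.852.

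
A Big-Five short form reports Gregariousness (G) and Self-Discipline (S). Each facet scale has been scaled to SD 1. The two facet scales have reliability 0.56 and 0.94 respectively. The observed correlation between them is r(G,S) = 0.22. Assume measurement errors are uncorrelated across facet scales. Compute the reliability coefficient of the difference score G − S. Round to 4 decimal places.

Var(G−S) = 1 + 1 − 2·0.22 = 2 − 0.44 = 1.56.
With uncorrelated errors the cross-covariances are all true-score covariance, so they carry over unchanged; only the diagonal terms shrink to ρᵢσᵢ².
True-score variance = [0.56 + 0.94] − 0.44 = 1.5 − 0.44 = 1.06.
Reliability = 1.06 / 1.56 = 0.6795.

0.6795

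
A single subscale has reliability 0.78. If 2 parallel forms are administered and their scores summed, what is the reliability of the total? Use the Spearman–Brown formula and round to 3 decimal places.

0.876

ρ_k = kρ / (1 + (k−1)ρ) = 2·0.78 / (1 + 1·0.78) = 1.560 / 1.780 = 0.876.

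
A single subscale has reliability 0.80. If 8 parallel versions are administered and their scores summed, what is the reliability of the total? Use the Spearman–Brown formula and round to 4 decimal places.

0.9697

ρ_k = kρ / (1 + (k−1)ρ) = 8·0.80 / (1 + 7·0.80) = 6.400 / 6.600 = 0.9697.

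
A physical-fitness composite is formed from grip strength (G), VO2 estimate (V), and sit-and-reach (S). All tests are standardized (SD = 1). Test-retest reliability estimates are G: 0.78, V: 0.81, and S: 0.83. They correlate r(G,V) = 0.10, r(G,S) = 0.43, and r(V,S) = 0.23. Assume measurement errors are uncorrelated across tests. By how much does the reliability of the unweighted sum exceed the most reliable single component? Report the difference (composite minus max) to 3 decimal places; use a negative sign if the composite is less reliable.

0.042

Var(sum) = 3 + 1.52 = 4.52; true-score variance = 2.42 + 1.52 = 3.94; composite reliability = 0.8717.
Max component reliability = 0.8300.
Difference = 0.8717 − 0.8300 = 0.042.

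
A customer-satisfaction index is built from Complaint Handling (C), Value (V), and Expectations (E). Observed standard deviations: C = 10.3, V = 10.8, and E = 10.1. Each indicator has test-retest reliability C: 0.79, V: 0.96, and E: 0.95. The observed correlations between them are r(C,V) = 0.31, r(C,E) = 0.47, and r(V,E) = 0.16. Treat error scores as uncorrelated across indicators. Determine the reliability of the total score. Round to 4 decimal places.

0.9391

Var(C+V+E) = 10.3² + 10.8² + 10.1² + 2·[10.3·10.8·0.31 + 10.3·10.1·0.47 + 10.8·10.1·0.16] = 324.74 + 201.663 = 526.403.
With uncorrelated errors the cross-covariances are all true-score covariance, so they carry over unchanged; only the diagonal terms shrink to ρᵢσᵢ².
True-score variance = [10.3²·0.79 + 10.8²·0.96 + 10.1²·0.95] + 201.663 = 292.695 + 201.663 = 494.358.
Reliability = 494.358 / 526.403 = 0.9391.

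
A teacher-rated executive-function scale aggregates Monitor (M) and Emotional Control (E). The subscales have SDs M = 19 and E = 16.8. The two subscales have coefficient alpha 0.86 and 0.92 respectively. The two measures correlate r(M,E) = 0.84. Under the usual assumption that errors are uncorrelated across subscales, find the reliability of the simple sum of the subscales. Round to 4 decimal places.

0.9380

Var(M+E) = 19² + 16.8² + 2·[19·16.8·0.84] = 643.24 + 536.256 = 1179.5.
With uncorrelated errors the cross-covariances are all true-score covariance, so they carry over unchanged; only the diagonal terms shrink to ρᵢσᵢ².
True-score variance = [19²·0.86 + 16.8²·0.92] + 536.256 = 570.121 + 536.256 = 1106.38.
Reliability = 1106.38 / 1179.5 = 0.9380.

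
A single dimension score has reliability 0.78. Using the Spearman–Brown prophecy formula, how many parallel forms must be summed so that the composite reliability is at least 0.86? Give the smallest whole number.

2

k ≥ ρ*(1−ρ₁)/(ρ₁(1−ρ*)) = 0.86·0.22 / (0.78·0.14) = 1.733.
Smallest integer k = 2.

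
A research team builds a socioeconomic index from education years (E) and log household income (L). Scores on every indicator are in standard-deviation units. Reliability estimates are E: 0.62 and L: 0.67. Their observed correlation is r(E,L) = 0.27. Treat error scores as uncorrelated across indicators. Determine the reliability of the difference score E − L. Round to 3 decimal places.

Var(E−L) = 1 + 1 − 2·0.27 = 2 − 0.54 = 1.46.
Because errors are independent across components, Cov(Tᵢ,Tⱼ) = Cov(Xᵢ,Xⱼ); the off-diagonal part of the true-score variance is the same as above.
True-score variance = [0.62 + 0.67] − 0.54 = 1.29 − 0.54 = 0.75.
Reliability = 0.75 / 1.46 = 0.514.

0.514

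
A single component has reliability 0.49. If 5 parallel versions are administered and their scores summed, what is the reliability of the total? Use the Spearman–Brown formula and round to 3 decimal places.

ρ_k = kρ / (1 + (k−1)ρ) = 5·0.49 / (1 + 4·0.49) = 2.450 / 2.960 = 0.828.

0.828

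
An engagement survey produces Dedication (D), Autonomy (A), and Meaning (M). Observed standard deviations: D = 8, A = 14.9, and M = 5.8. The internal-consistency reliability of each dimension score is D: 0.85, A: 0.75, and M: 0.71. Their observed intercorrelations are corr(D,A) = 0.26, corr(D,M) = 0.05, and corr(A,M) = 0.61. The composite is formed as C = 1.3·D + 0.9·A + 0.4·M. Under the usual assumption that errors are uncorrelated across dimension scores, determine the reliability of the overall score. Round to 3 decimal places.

Var(C) = 1.3²·8² + 0.9²·14.9² + 0.4²·5.8² + 2·[1.17·8·14.9·0.26 + 0.52·8·5.8·0.05 + 0.36·14.9·5.8·0.61] = 293.371 + 112.89 = 406.26.
Because errors are independent across components, Cov(Tᵢ,Tⱼ) = Cov(Xᵢ,Xⱼ); the off-diagonal part of the true-score variance is the same as above.
True-score variance = [1.3²·8²·0.85 + 0.9²·14.9²·0.75 + 0.4²·5.8²·0.71] + 112.89 = 230.629 + 112.89 = 343.518.
Reliability = 343.518 / 406.26 = 0.846.

0.846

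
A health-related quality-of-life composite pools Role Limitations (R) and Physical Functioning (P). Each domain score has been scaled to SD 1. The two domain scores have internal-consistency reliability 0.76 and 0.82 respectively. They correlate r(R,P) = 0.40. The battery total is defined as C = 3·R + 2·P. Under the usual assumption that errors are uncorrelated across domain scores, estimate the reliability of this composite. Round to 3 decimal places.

Var(C) = 3² + 2² + 2·[6·0.40] = 13 + 4.8 = 17.8.
With uncorrelated errors the cross-covariances are all true-score covariance, so they carry over unchanged; only the diagonal terms shrink to ρᵢσᵢ².
True-score variance = [3²·0.76 + 2²·0.82] + 4.8 = 10.12 + 4.8 = 14.92.
Reliability = 14.92 / 17.8 = 0.838.

0.838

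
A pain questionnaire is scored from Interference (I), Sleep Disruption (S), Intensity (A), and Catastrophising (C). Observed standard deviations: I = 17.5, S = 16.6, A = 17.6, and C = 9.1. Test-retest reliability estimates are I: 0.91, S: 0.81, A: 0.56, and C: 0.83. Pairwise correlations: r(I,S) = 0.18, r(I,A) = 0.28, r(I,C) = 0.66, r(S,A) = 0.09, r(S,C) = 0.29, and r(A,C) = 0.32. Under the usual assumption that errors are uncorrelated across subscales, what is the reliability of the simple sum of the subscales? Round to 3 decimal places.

0.865

Var(I+S+A+C) = 17.5² + 16.6² + 17.6² + 9.1² + 2·[17.5·16.6·0.18 + 17.5·17.6·0.28 + 17.5·9.1·0.66 + 16.6·17.6·0.09 + 16.6·9.1·0.29 + 17.6·9.1·0.32] = 974.38 + 729.976 = 1704.36.
Because errors are independent across components, Cov(Tᵢ,Tⱼ) = Cov(Xᵢ,Xⱼ); the off-diagonal part of the true-score variance is the same as above.
True-score variance = [17.5²·0.91 + 16.6²·0.81 + 17.6²·0.56 + 9.1²·0.83] + 729.976 = 744.089 + 729.976 = 1474.07.
Reliability = 1474.07 / 1704.36 = 0.865.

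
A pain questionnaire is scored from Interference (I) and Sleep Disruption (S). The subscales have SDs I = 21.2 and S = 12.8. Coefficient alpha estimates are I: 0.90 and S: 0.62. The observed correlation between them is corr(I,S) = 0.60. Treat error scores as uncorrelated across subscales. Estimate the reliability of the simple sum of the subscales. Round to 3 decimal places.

0.886

Var(I+S) = 21.2² + 12.8² + 2·[21.2·12.8·0.60] = 613.28 + 325.632 = 938.912.
With uncorrelated errors the cross-covariances are all true-score covariance, so they carry over unchanged; only the diagonal terms shrink to ρᵢσᵢ².
True-score variance = [21.2²·0.90 + 12.8²·0.62] + 325.632 = 506.077 + 325.632 = 831.709.
Reliability = 831.709 / 938.912 = 0.886.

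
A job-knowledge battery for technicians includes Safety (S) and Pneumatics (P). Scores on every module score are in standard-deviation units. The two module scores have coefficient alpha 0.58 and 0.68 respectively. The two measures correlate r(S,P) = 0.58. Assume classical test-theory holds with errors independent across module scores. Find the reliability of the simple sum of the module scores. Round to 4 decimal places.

Var(S+P) = 2 + 2·[0.58] = 2 + 1.16 = 3.16.
Because errors are independent across components, Cov(Tᵢ,Tⱼ) = Cov(Xᵢ,Xⱼ); the off-diagonal part of the true-score variance is the same as above.
True-score variance = [0.58 + 0.68] + 1.16 = 1.26 + 1.16 = 2.42.
Reliability = 2.42 / 3.16 = 0.7658.

0.7658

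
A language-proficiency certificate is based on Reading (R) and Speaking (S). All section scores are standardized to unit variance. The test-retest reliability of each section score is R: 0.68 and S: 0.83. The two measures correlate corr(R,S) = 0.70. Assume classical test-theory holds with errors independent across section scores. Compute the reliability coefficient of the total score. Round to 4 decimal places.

0.8559

Var(R+S) = 2 + 2·[0.70] = 2 + 1.4 = 3.4.
With uncorrelated errors the cross-covariances are all true-score covariance, so they carry over unchanged; only the diagonal terms shrink to ρᵢσᵢ².
True-score variance = [0.68 + 0.83] + 1.4 = 1.51 + 1.4 = 2.91.
Reliability = 2.91 / 3.4 = 0.8559.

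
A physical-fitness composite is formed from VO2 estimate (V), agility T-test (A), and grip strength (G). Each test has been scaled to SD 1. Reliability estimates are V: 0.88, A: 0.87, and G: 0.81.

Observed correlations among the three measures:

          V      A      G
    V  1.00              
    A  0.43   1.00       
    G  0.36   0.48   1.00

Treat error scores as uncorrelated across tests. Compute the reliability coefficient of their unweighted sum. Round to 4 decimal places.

0.9206

Var(V+A+G) = 3 + 2·[0.43 + 0.36 + 0.48] = 3 + 2.54 = 5.54.
Under uncorrelated errors the observed covariances equal the true-score covariances, so only the own-variance terms attenuate.
True-score variance = [0.88 + 0.87 + 0.81] + 2.54 = 2.56 + 2.54 = 5.1.
Reliability = 5.1 / 5.54 = 0.9206.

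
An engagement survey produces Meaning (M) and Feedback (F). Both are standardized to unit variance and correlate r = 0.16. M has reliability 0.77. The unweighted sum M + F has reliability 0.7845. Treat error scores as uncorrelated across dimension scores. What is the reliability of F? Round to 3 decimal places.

Var(M+F) = 2 + 2·0.16 = 2.320.
True-score variance = ρ_M + ρ_F + 2·0.16, so 0.7845 = (0.77 + ρ_F + 0.32) / 2.320.
ρ_F = 0.7845·2.320 − 0.77 − 0.32 = 0.730.

0.730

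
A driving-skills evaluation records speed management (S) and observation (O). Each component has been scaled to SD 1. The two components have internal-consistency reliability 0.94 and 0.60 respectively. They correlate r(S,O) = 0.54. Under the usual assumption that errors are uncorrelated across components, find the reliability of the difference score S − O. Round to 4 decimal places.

0.5000

Var(S−O) = 1 + 1 − 2·0.54 = 2 − 1.08 = 0.92.
With uncorrelated errors the cross-covariances are all true-score covariance, so they carry over unchanged; only the diagonal terms shrink to ρᵢσᵢ².
True-score variance = [0.94 + 0.60] − 1.08 = 1.54 − 1.08 = 0.46.
Reliability = 0.46 / 0.92 = 0.5000.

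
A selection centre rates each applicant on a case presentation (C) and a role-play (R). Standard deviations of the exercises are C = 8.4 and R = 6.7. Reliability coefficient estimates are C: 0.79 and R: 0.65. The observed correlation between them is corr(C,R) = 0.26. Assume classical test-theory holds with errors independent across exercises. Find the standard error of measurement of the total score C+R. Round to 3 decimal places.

5.525

Var(total) = 115.45 + 29.2656 = 144.716.
True-score variance = 84.9209 + 29.2656 = 114.187, so reliability = 0.7890.
Error variance = 144.716 − 114.187 = 30.5291; SEM = √30.5291 = 5.525.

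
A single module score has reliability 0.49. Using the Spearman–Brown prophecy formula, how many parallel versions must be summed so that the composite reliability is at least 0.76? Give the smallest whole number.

k ≥ ρ*(1−ρ₁)/(ρ₁(1−ρ*)) = 0.76·0.51 / (0.49·0.24) = 3.296.
Smallest integer k = 4.

4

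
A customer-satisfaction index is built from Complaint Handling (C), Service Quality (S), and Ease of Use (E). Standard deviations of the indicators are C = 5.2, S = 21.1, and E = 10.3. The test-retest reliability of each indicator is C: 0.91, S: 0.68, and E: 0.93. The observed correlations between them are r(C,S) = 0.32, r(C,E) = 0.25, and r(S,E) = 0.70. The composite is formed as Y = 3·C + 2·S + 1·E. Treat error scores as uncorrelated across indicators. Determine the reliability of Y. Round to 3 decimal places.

0.815

Var(Y) = 3²·5.2² + 2²·21.1² + 10.3² + 2·[6·5.2·21.1·0.32 + 3·5.2·10.3·0.25 + 2·21.1·10.3·0.70] = 2130.29 + 1110.19 = 3240.48.
Because errors are independent across components, Cov(Tᵢ,Tⱼ) = Cov(Xᵢ,Xⱼ); the off-diagonal part of the true-score variance is the same as above.
True-score variance = [3²·5.2²·0.91 + 2²·21.1²·0.68 + 10.3²·0.93] + 1110.19 = 1531.09 + 1110.19 = 2641.28.
Reliability = 2641.28 / 3240.48 = 0.815.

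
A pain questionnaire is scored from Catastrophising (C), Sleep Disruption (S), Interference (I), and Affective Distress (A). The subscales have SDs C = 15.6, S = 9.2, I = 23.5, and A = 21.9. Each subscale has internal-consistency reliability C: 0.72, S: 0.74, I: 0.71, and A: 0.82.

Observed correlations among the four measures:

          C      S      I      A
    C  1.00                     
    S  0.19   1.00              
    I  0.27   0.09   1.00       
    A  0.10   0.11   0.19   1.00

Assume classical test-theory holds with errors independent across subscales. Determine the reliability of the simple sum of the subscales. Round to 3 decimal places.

0.828

Var(C+S+I+A) = 15.6² + 9.2² + 23.5² + 21.9² + 2·[15.6·9.2·0.19 + 15.6·23.5·0.27 + 15.6·21.9·0.10 + 9.2·23.5·0.09 + 9.2·21.9·0.11 + 23.5·21.9·0.19] = 1359.86 + 599.638 = 1959.5.
Under uncorrelated errors the observed covariances equal the true-score covariances, so only the own-variance terms attenuate.
True-score variance = [15.6²·0.72 + 9.2²·0.74 + 23.5²·0.71 + 21.9²·0.82] + 599.638 = 1023.23 + 599.638 = 1622.87.
Reliability = 1622.87 / 1959.5 = 0.828.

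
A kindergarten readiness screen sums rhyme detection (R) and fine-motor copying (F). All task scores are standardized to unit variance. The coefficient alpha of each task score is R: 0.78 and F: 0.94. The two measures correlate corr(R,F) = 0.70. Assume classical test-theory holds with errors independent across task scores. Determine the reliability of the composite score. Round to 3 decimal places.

0.918

Var(R+F) = 2 + 2·[0.70] = 2 + 1.4 = 3.4.
Under uncorrelated errors the observed covariances equal the true-score covariances, so only the own-variance terms attenuate.
True-score variance = [0.78 + 0.94] + 1.4 = 1.72 + 1.4 = 3.12.
Reliability = 3.12 / 3.4 = 0.918.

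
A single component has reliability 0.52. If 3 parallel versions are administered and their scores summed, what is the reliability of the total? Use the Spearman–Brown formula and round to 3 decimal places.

0.765

ρ_k = kρ / (1 + (k−1)ρ) = 3·0.52 / (1 + 2·0.52) = 1.560 / 2.040 = 0.765.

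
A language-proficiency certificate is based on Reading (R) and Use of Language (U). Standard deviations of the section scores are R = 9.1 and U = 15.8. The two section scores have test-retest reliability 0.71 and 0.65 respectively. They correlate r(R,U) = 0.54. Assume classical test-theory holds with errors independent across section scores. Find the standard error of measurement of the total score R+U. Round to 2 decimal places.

Var(total) = 332.45 + 155.282 = 487.732.
True-score variance = 221.061 + 155.282 = 376.344, so reliability = 0.7716.
Error variance = 487.732 − 376.344 = 111.389; SEM = √111.389 = 10.55.

10.55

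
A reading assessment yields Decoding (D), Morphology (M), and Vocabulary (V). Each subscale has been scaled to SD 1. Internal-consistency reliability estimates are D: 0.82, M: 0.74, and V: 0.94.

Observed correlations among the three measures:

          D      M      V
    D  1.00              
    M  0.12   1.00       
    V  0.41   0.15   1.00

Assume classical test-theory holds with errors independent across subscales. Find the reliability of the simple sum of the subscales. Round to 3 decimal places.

0.885

Var(D+M+V) = 3 + 2·[0.12 + 0.41 + 0.15] = 3 + 1.36 = 4.36.
Because errors are independent across components, Cov(Tᵢ,Tⱼ) = Cov(Xᵢ,Xⱼ); the off-diagonal part of the true-score variance is the same as above.
True-score variance = [0.82 + 0.74 + 0.94] + 1.36 = 2.5 + 1.36 = 3.86.
Reliability = 3.86 / 4.36 = 0.885.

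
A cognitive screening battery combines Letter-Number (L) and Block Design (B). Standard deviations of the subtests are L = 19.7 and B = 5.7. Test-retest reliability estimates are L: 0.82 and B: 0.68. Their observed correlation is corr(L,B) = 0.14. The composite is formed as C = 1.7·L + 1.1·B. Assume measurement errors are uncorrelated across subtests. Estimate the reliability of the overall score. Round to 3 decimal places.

0.824

Var(C) = 1.7²·19.7² + 1.1²·5.7² + 2·[1.87·19.7·5.7·0.14] = 1160.89 + 58.795 = 1219.69.
With uncorrelated errors the cross-covariances are all true-score covariance, so they carry over unchanged; only the diagonal terms shrink to ρᵢσᵢ².
True-score variance = [1.7²·19.7²·0.82 + 1.1²·5.7²·0.68] + 58.795 = 946.428 + 58.795 = 1005.22.
Reliability = 1005.22 / 1219.69 = 0.824.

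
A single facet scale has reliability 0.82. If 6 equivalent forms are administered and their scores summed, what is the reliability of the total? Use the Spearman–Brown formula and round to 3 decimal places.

ρ_k = kρ / (1 + (k−1)ρ) = 6·0.82 / (1 + 5·0.82) = 4.920 / 5.100 = 0.965.

0.965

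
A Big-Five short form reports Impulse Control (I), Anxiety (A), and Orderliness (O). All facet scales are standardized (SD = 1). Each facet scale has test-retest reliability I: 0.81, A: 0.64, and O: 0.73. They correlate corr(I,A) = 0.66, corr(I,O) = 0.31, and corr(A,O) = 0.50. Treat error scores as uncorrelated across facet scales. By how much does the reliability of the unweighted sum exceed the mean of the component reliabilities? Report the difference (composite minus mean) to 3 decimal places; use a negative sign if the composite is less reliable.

0.135

Var(sum) = 3 + 2.94 = 5.94; true-score variance = 2.18 + 2.94 = 5.12; composite reliability = 0.8620.
Mean component reliability = 0.7267.
Difference = 0.8620 − 0.7267 = 0.135.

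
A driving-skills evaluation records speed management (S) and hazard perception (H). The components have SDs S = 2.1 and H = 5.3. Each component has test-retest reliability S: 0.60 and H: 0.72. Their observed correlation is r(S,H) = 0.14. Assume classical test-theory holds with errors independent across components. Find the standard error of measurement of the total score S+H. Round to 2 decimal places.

3.10

Var(total) = 32.5 + 3.1164 = 35.6164.
True-score variance = 22.8708 + 3.1164 = 25.9872, so reliability = 0.7296.
Error variance = 35.6164 − 25.9872 = 9.6292; SEM = √9.6292 = 3.10.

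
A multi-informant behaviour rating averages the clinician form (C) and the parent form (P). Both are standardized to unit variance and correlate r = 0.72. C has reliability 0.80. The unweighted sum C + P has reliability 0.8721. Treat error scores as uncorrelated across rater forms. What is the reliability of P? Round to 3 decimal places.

Var(C+P) = 2 + 2·0.72 = 3.440.
True-score variance = ρ_C + ρ_P + 2·0.72, so 0.8721 = (0.80 + ρ_P + 1.44) / 3.440.
ρ_P = 0.8721·3.440 − 0.80 − 1.44 = 0.760.

0.760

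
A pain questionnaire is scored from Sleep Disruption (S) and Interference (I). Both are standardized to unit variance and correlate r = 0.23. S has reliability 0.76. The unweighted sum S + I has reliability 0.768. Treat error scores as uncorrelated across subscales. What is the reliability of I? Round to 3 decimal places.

0.669

Var(S+I) = 2 + 2·0.23 = 2.460.
True-score variance = ρ_S + ρ_I + 2·0.23, so 0.768 = (0.76 + ρ_I + 0.46) / 2.460.
ρ_I = 0.768·2.460 − 0.76 − 0.46 = 0.669.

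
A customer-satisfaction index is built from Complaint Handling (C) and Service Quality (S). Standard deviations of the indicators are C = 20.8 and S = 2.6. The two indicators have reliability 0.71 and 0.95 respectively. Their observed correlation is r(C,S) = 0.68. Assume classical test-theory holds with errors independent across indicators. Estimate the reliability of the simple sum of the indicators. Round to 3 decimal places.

0.755

Var(C+S) = 20.8² + 2.6² + 2·[20.8·2.6·0.68] = 439.4 + 73.5488 = 512.949.
Under uncorrelated errors the observed covariances equal the true-score covariances, so only the own-variance terms attenuate.
True-score variance = [20.8²·0.71 + 2.6²·0.95] + 73.5488 = 313.596 + 73.5488 = 387.145.
Reliability = 387.145 / 512.949 = 0.755.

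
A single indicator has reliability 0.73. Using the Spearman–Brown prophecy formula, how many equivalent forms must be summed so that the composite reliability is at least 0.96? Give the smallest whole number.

9

k ≥ ρ*(1−ρ₁)/(ρ₁(1−ρ*)) = 0.96·0.27 / (0.73·0.04) = 8.877.
Smallest integer k = 9.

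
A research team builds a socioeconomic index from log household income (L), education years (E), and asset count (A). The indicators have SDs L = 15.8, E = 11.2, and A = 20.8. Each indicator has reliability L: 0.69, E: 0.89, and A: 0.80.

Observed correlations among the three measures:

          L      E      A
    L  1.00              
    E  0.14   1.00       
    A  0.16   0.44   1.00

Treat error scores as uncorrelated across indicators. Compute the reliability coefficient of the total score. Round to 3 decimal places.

Var(L+E+A) = 15.8² + 11.2² + 20.8² + 2·[15.8·11.2·0.14 + 15.8·20.8·0.16 + 11.2·20.8·0.44] = 807.72 + 359.718 = 1167.44.
Under uncorrelated errors the observed covariances equal the true-score covariances, so only the own-variance terms attenuate.
True-score variance = [15.8²·0.69 + 11.2²·0.89 + 20.8²·0.80] + 359.718 = 630.005 + 359.718 = 989.724.
Reliability = 989.724 / 1167.44 = 0.848.

0.848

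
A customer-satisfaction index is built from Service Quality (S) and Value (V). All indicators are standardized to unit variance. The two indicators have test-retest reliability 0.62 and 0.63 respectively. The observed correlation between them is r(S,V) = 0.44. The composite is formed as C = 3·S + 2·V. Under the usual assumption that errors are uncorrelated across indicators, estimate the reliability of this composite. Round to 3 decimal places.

Var(C) = 3² + 2² + 2·[6·0.44] = 13 + 5.28 = 18.28.
With uncorrelated errors the cross-covariances are all true-score covariance, so they carry over unchanged; only the diagonal terms shrink to ρᵢσᵢ².
True-score variance = [3²·0.62 + 2²·0.63] + 5.28 = 8.1 + 5.28 = 13.38.
Reliability = 13.38 / 18.28 = 0.732.

0.732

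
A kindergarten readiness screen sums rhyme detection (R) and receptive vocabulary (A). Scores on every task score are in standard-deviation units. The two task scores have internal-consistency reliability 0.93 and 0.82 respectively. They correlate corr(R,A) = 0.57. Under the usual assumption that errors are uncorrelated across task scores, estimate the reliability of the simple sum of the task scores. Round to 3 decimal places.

0.920

Var(R+A) = 2 + 2·[0.57] = 2 + 1.14 = 3.14.
Because errors are independent across components, Cov(Tᵢ,Tⱼ) = Cov(Xᵢ,Xⱼ); the off-diagonal part of the true-score variance is the same as above.
True-score variance = [0.93 + 0.82] + 1.14 = 1.75 + 1.14 = 2.89.
Reliability = 2.89 / 3.14 = 0.920.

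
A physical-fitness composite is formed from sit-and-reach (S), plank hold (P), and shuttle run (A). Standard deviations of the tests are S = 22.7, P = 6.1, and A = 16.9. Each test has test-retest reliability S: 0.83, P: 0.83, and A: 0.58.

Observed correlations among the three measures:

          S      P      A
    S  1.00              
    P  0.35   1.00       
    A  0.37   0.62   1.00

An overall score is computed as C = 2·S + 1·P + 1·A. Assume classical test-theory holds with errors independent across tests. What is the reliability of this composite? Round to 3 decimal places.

0.854

Var(C) = 2²·22.7² + 6.1² + 16.9² + 2·[2·22.7·6.1·0.35 + 2·22.7·16.9·0.37 + 6.1·16.9·0.62] = 2383.98 + 889.462 = 3273.44.
With uncorrelated errors the cross-covariances are all true-score covariance, so they carry over unchanged; only the diagonal terms shrink to ρᵢσᵢ².
True-score variance = [2²·22.7²·0.83 + 6.1²·0.83 + 16.9²·0.58] + 889.462 = 1907.3 + 889.462 = 2796.76.
Reliability = 2796.76 / 3273.44 = 0.854.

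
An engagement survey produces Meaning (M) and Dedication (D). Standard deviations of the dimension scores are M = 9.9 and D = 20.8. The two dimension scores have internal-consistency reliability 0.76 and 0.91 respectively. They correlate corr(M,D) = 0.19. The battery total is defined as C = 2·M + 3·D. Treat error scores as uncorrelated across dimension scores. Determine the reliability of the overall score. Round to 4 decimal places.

Var(C) = 2²·9.9² + 3²·20.8² + 2·[6·9.9·20.8·0.19] = 4285.8 + 469.498 = 4755.3.
Because errors are independent across components, Cov(Tᵢ,Tⱼ) = Cov(Xᵢ,Xⱼ); the off-diagonal part of the true-score variance is the same as above.
True-score variance = [2²·9.9²·0.76 + 3²·20.8²·0.91] + 469.498 = 3841.27 + 469.498 = 4310.77.
Reliability = 4310.77 / 4755.3 = 0.9065.

0.9065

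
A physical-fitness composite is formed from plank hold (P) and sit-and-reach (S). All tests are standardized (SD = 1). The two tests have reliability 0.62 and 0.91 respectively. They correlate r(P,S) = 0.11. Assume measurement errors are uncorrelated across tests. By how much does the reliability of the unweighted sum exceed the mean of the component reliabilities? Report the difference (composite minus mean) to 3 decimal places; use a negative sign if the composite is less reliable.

Var(sum) = 2 + 0.22 = 2.22; true-score variance = 1.53 + 0.22 = 1.75; composite reliability = 0.7883.
Mean component reliability = 0.7650.
Difference = 0.7883 − 0.7650 = 0.023.

0.023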